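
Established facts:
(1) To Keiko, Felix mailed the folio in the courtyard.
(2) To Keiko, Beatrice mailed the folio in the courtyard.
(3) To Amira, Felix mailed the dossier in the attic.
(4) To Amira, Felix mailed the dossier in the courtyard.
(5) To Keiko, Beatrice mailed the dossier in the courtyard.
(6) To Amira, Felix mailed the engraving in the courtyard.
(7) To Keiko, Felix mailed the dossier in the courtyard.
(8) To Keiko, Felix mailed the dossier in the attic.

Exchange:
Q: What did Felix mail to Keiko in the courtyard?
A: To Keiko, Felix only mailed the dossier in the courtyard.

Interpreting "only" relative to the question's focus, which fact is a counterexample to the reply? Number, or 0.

1

The question "What did ...?" targets the thing, so in the reply the focus falls on "the dossier".
So "only" ranges over things; the rest (same agent, recipient, setting (Felix / Keiko / in the courtyard)) is presupposed.
Fact (1) keeps same agent, recipient, setting (Felix / Keiko / in the courtyard) but has thing = the folio; that refutes the reply.
(Fact (8) would refute a reading with focus on the setting — but that is not what the question asks.)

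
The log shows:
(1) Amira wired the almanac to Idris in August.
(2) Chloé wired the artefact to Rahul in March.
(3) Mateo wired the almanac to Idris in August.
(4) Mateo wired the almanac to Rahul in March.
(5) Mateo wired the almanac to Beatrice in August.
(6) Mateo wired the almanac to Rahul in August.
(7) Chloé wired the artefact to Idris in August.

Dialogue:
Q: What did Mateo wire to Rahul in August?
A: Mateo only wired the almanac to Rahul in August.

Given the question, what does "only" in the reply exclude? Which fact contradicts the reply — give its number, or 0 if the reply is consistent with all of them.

The question "What did ...?" targets the thing, so in the reply the focus falls on "the almanac".
So "only" ranges over things; the rest (agent = Mateo, recipient = Rahul, setting = in August) is presupposed.
No listed fact shares that background with another thing. Nothing contradicts the reply.
(Fact (4) would refute a reading with focus on the setting — but that is not what the question asks.)

0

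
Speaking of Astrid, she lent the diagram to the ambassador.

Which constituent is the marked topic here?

Astrid

The construction explicitly marks "Astrid" as what the sentence is about — the topic.
The remainder of the clause is the comment (what is said about the topic).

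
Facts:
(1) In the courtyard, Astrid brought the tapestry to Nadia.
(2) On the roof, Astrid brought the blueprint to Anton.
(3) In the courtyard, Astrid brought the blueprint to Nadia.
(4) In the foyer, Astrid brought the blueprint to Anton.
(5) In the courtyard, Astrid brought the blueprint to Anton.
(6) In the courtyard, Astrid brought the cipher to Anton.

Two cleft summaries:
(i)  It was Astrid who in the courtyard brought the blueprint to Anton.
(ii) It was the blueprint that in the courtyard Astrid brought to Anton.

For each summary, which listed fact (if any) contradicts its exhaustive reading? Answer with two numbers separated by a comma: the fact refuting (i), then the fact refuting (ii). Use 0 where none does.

0, 6

Summary (i) focuses "Astrid" (the agent); background the blueprint as thing and Anton as recipient and in the courtyard as setting. No fact matches that background with a different agent, so 0.
Summary (ii) focuses "the blueprint" (the thing); background Astrid as agent and Anton as recipient and in the courtyard as setting. Fact (6) matches that background with thing = the cipher — refutes (ii).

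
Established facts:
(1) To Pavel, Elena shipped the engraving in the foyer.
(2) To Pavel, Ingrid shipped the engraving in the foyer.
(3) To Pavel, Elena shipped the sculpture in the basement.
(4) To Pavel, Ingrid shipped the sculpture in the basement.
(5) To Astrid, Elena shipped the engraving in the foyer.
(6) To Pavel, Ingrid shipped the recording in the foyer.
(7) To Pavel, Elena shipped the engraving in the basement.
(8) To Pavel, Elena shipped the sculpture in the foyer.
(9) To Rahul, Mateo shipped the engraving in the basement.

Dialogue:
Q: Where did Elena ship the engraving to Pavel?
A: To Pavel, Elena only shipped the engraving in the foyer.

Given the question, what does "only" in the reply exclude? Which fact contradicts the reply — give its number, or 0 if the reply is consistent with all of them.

Answering "Where did ...?" puts focus on the setting — here, "in the foyer".
"Only" then excludes alternative settings while the background — agent = Elena, thing = the engraving, recipient = Pavel — is held fixed.
Fact (7) keeps agent = Elena, thing = the engraving, recipient = Pavel but has setting = in the basement; that refutes the reply.
(Fact (5) would refute a reading with focus on the recipient — but that is not what the question asks.)

7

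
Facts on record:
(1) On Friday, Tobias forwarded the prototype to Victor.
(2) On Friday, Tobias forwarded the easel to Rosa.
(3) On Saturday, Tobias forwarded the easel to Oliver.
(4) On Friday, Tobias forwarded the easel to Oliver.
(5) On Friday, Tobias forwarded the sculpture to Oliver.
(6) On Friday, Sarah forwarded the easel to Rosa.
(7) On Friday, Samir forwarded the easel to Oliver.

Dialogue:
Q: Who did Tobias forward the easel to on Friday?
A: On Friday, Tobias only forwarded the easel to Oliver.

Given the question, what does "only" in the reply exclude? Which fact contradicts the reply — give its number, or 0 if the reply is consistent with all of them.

The question "Who did ... to ...?" targets the recipient, so in the reply the focus falls on "Oliver".
"Only" then excludes alternative recipients while the background — Tobias as agent and the easel as thing and on Friday as setting — is held fixed.
Fact (2) shares the background with a different recipient (Rosa) — counterexample.
(Fact (5) would refute a reading with focus on the thing — but that is not what the question asks.)

2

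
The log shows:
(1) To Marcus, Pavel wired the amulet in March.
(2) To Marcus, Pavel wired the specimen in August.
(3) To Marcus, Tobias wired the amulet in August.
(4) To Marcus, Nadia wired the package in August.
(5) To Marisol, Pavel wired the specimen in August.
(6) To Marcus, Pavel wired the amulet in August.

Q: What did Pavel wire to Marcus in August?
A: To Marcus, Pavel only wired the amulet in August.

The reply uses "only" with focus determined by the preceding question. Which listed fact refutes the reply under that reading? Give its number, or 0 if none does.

The question "What did ...?" targets the thing, so in the reply the focus falls on "the amulet".
So "only" ranges over things; the rest (same agent, recipient, setting (Pavel / Marcus / in August)) is presupposed.
Fact (2) shares the background with a different thing (the specimen) — counterexample.
(Fact (1) would refute a reading with focus on the setting — but that is not what the question asks.)

2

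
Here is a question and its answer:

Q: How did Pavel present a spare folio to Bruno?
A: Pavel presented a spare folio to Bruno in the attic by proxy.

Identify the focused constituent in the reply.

The wh-word "how" asks about the manner.
In the answer, "Pavel", "a spare folio" and "to Bruno" are given — repeated from the question.
"in the attic" is also new, but it specifies the location, which is not what the question asks about — so it is not the focus.
The constituent filling the manner gap is "by proxy"; that is the focus.

by proxy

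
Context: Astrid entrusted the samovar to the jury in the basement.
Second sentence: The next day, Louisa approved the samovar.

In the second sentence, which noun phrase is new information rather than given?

"the samovar" in the second sentence is given — already mentioned in the context.
"Louisa" has no antecedent in the context; it is discourse-new.

Louisa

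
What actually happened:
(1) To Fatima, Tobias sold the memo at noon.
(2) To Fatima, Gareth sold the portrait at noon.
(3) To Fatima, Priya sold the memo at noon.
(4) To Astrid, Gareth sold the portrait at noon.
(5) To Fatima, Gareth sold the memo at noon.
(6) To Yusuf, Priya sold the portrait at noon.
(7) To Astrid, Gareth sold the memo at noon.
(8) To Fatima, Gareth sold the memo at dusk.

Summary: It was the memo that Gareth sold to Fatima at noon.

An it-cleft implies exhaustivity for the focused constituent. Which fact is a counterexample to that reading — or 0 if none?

2

Focus of the cleft: "the memo" (the thing). Presupposed background: agent = Gareth, recipient = Fatima, setting = at noon.
Exhaustivity: the memo is the only thing satisfying that background.
But fact (2) also has agent = Gareth, recipient = Fatima, setting = at noon, with thing = the portrait — so the exhaustive reading fails.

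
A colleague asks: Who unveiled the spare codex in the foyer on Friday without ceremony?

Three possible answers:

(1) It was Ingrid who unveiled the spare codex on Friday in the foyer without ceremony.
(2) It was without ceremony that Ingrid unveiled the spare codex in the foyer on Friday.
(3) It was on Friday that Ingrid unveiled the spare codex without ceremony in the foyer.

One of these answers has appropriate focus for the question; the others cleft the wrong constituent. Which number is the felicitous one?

1

The question word "who" targets the subject (agent).
Option (1) clefts "Ingrid" — that matches what the question asks about.
Option (2) clefts "without ceremony" — the manner, not what was asked.
Option (3) clefts "on Friday" — the time, not what was asked.
So the congruent reply is (1).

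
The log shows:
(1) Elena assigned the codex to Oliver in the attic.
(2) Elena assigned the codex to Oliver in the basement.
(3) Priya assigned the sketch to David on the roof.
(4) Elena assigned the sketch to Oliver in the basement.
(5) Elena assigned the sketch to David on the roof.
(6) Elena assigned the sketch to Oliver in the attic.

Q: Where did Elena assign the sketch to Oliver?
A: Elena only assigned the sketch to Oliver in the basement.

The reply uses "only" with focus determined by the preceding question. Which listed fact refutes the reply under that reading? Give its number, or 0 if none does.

6

The question "Where did ...?" targets the setting, so in the reply the focus falls on "in the basement".
So "only" ranges over settings; the rest (Elena as agent and the sketch as thing and Oliver as recipient) is presupposed.
Fact (6) shares the background with a different setting (in the attic) — counterexample.
(Fact (2) would refute a reading with focus on the thing — but that is not what the question asks.)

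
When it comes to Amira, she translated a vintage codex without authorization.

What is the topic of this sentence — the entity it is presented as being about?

The construction explicitly marks "Amira" as what the sentence is about — the topic.
The remainder of the clause is the comment (what is said about the topic).

Amira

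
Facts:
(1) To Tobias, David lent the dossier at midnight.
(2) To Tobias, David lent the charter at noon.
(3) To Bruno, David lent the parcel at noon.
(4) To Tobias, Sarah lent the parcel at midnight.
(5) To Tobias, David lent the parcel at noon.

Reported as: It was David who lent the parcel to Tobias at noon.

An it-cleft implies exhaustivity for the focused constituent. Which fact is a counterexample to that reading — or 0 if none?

Focus of the cleft: "David" (the agent). Presupposed background: same thing, recipient, setting (the parcel / Tobias / at noon).
Exhaustivity: David is the only agent satisfying that background.
No listed fact matches the background with a different agent. Exhaustivity holds.

0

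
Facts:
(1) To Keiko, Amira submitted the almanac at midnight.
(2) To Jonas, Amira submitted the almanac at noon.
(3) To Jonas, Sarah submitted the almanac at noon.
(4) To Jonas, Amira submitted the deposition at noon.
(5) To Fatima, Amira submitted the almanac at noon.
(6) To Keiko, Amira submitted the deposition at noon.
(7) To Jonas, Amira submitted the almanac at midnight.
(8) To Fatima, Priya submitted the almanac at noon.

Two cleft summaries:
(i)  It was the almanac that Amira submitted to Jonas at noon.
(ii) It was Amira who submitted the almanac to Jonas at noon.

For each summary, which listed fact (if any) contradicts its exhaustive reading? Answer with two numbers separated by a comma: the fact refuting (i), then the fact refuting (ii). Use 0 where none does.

(i): focus "the almanac". Looking for agent = Amira, recipient = Jonas, setting = at noon with some other thing — fact (4) has the deposition there. Refuted.
(ii): focus "Amira". Looking for thing = the almanac, recipient = Jonas, setting = at noon with some other agent — fact (3) has Sarah there. Refuted.

4, 3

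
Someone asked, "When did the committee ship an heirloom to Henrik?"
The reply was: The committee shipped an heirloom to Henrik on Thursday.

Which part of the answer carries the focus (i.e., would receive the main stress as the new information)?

on Thursday

The wh-word "when" asks about the time.
In the answer, "the committee", "an heirloom" and "to Henrik" are given — repeated from the question.
The constituent filling the time gap is "on Thursday"; that is the focus and would carry nuclear stress.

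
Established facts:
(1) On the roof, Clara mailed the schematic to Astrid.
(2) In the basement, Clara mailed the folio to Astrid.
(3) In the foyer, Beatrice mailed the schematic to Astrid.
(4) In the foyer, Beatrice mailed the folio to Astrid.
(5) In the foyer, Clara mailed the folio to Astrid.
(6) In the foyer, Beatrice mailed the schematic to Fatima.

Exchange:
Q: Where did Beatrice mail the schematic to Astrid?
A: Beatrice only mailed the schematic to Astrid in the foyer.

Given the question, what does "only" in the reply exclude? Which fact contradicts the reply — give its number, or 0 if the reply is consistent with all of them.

0

The question "Where did ...?" targets the setting, so in the reply the focus falls on "in the foyer".
So "only" ranges over settings; the rest (agent = Beatrice, thing = the schematic, recipient = Astrid) is presupposed.
No listed fact shares that background with another setting. Nothing contradicts the reply.
(Fact (6) would refute a reading with focus on the recipient — but that is not what the question asks.)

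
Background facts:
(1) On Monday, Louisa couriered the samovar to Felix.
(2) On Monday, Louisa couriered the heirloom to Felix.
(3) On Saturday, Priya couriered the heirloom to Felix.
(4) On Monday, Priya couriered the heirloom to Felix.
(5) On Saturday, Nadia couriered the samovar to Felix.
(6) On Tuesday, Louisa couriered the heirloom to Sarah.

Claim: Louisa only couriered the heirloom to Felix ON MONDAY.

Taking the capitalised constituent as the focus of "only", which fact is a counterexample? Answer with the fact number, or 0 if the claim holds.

0

Focus (in capitals) is "on Monday" — the setting. "Only" excludes alternative settings while holding fixed agent = Louisa, thing = the heirloom, recipient = Felix.
Every other fact changes something in the background, not just the setting. Nothing refutes the claim.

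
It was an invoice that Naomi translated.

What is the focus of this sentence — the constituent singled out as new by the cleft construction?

In an it-cleft "It was X that/who ...", the clefted constituent X is the focus; the that/who-clause expresses the presupposed open proposition.
Here the focus is "an invoice". The backgrounded (presupposed) material includes "Naomi".

an invoice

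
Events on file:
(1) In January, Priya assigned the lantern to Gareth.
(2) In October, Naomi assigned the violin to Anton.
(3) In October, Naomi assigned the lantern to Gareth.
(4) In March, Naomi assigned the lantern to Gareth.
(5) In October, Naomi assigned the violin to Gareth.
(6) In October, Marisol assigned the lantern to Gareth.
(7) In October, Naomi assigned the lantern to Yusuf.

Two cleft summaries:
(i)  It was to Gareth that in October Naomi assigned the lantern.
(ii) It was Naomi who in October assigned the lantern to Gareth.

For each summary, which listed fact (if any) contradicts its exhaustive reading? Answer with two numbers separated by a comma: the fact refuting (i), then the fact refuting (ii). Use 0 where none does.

(i): focus "Gareth". Looking for Naomi as agent and the lantern as thing and in October as setting with some other recipient — fact (7) has Yusuf there. Refuted.
(ii): focus "Naomi". Looking for the lantern as thing and Gareth as recipient and in October as setting with some other agent — fact (6) has Marisol there. Refuted.

7, 6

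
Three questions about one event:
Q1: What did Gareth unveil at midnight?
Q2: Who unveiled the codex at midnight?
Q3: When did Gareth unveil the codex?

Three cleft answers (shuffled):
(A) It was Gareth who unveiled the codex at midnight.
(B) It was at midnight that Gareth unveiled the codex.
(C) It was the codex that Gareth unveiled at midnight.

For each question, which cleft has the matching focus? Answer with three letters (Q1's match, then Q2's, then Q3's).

CAB

Q1 asks about the direct object; cleft (C) focuses "the codex", which is the direct object — so Q1 → C.
Q2 asks about the subject (agent); cleft (A) focuses "Gareth", which is the subject (agent) — so Q2 → A.
Q3 asks about the time; cleft (B) focuses "at midnight", which is the time — so Q3 → B.
Mapping: Q1→C, Q2→A, Q3→B.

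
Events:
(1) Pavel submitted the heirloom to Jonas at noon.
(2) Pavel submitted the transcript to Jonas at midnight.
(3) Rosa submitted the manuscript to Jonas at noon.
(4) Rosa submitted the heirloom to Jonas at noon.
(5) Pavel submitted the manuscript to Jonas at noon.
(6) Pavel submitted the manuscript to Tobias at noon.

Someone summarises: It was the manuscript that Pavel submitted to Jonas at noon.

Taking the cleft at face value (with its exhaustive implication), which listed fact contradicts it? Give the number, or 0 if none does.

Focus of the cleft: "the manuscript" (the thing). Presupposed background: agent = Pavel, recipient = Jonas, setting = at noon.
The exhaustive reading says no other thing fits that background.
But fact (1) also has agent = Pavel, recipient = Jonas, setting = at noon, with thing = the heirloom — so the exhaustive reading fails.

1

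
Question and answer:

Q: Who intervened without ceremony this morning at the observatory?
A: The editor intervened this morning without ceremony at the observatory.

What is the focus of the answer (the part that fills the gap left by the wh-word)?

the editor

The wh-word "who" asks about the subject (agent).
In the answer, "without ceremony", "this morning" and "at the observatory" are given — repeated from the question.
The constituent filling the subject (agent) gap is "the editor"; that is the focus and would carry nuclear stress.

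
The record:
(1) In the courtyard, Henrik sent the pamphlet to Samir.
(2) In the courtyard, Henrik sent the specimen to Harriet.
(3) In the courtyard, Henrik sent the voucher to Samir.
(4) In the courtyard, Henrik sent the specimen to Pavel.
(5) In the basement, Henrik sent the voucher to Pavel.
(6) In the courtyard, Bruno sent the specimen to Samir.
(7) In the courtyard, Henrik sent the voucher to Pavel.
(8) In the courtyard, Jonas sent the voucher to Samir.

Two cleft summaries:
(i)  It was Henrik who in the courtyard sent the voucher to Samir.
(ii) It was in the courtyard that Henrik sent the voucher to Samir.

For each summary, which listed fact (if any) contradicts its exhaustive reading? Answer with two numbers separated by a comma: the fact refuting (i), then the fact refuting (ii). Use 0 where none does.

8, 0

Summary (i) focuses "Henrik" (the agent); background the voucher as thing and Samir as recipient and in the courtyard as setting. Fact (8) matches that background with agent = Jonas — refutes (i).
Summary (ii) focuses "in the courtyard" (the setting); background Henrik as agent and the voucher as thing and Samir as recipient. No fact matches that background with a different setting, so 0.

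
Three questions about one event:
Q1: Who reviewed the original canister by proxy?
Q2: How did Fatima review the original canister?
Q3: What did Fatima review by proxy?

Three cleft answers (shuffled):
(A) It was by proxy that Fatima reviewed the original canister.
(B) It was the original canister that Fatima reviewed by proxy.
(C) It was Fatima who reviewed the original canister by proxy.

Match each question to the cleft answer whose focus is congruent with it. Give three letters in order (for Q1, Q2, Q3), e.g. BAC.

Q1 asks about the subject (agent); cleft (C) focuses "Fatima", which is the subject (agent) — so Q1 → C.
Q2 asks about the manner; cleft (A) focuses "by proxy", which is the manner — so Q2 → A.
Q3 asks about the direct object; cleft (B) focuses "the original canister", which is the direct object — so Q3 → B.
Mapping: Q1→C, Q2→A, Q3→B.

CAB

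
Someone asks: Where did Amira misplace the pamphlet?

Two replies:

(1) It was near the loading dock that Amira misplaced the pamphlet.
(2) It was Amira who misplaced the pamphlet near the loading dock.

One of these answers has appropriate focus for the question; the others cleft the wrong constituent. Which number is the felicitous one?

The question word "where" targets the location.
Option (1) clefts "near the loading dock" — that matches what the question asks about.
Option (2) clefts "Amira" — the subject (agent), not what was asked.
So the congruent reply is (1).

1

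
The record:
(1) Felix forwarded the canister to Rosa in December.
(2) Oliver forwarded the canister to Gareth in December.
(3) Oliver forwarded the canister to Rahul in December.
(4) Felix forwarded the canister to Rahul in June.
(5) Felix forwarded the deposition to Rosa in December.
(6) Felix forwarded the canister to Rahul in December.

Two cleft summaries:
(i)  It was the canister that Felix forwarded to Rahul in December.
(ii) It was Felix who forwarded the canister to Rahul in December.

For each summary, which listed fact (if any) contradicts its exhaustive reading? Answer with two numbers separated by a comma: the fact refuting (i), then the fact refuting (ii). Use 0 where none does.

0, 3

Summary (i) focuses "the canister" (the thing); background Felix as agent and Rahul as recipient and in December as setting. No fact matches that background with a different thing, so 0.
Summary (ii) focuses "Felix" (the agent); background the canister as thing and Rahul as recipient and in December as setting. Fact (3) matches that background with agent = Oliver — refutes (ii).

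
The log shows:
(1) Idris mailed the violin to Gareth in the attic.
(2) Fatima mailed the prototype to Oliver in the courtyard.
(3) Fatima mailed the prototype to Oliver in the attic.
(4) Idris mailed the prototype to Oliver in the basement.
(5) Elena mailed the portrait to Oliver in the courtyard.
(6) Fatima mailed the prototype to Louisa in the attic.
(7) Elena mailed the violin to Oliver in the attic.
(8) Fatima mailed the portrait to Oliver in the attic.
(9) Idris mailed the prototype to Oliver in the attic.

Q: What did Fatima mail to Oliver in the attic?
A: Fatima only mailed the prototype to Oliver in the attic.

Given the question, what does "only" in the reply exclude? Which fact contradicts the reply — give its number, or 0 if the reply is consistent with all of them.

8

Answering "What did ...?" puts focus on the thing — here, "the prototype".
So "only" ranges over things; the rest (agent = Fatima, recipient = Oliver, setting = in the attic) is presupposed.
Fact (8) shares the background with a different thing (the portrait) — counterexample.
(Fact (2) would refute a reading with focus on the setting — but that is not what the question asks.)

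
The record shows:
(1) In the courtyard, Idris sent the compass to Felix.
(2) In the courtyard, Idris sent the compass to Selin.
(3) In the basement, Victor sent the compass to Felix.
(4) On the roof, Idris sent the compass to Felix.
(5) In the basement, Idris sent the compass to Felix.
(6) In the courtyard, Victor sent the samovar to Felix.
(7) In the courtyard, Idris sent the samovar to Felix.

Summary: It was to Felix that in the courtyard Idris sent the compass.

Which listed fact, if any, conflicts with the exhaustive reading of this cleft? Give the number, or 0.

Focus of the cleft: "Felix" (the recipient). Presupposed background: agent = Idris, thing = the compass, setting = in the courtyard.
The exhaustive reading says no other recipient fits that background.
But fact (2) also has agent = Idris, thing = the compass, setting = in the courtyard, with recipient = Selin — so the exhaustive reading fails.

2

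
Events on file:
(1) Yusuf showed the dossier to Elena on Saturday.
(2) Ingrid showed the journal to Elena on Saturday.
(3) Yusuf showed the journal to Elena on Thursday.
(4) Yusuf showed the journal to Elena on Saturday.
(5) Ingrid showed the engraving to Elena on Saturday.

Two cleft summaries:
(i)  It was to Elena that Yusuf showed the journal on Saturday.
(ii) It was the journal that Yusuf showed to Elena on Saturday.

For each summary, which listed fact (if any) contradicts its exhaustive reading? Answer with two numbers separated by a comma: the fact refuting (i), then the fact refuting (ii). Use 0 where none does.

0, 1

(i): focus "Elena". No fact shares Yusuf as agent and the journal as thing and on Saturday as setting with a different recipient. 0.
(ii): focus "the journal". Looking for Yusuf as agent and Elena as recipient and on Saturday as setting with some other thing — fact (1) has the dossier there. Refuted.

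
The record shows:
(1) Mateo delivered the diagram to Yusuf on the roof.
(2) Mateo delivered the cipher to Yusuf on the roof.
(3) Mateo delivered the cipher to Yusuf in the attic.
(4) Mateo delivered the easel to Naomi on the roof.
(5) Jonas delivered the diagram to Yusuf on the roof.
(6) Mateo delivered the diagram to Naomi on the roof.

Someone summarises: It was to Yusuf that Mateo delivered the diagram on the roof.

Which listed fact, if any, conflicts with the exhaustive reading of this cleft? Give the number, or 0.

The cleft puts "Yusuf" in focus and presupposes the open proposition with Mateo as agent and the diagram as thing and on the roof as setting.
Exhaustivity: Yusuf is the only recipient satisfying that background.
But fact (6) also has Mateo as agent and the diagram as thing and on the roof as setting, with recipient = Naomi — so the exhaustive reading fails.

6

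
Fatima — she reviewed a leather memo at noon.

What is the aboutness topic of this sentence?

Fatima

The construction explicitly marks "Fatima" as what the sentence is about — the topic.
The remainder of the clause is the comment (what is said about the topic).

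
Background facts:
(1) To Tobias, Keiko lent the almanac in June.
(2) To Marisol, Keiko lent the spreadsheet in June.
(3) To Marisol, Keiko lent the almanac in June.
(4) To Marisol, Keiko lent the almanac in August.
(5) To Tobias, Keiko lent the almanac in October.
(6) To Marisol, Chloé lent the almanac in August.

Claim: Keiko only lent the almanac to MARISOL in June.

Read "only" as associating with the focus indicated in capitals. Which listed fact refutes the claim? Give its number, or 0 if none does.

1

Focus (in capitals) is "Marisol" — the recipient. "Only" excludes alternative recipients while holding fixed same agent, thing, setting (Keiko / the almanac / in June).
Fact (1) matches on same agent, thing, setting (Keiko / the almanac / in June), but has recipient = Tobias instead. That refutes the claim.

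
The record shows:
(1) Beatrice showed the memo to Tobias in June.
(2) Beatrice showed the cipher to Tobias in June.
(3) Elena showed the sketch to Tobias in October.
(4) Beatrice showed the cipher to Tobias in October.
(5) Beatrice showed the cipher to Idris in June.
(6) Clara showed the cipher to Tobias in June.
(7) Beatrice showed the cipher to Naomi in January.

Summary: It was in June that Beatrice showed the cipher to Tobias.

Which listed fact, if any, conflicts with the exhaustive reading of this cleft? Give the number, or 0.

4

Focus of the cleft: "in June" (the setting). Presupposed background: Beatrice as agent and the cipher as thing and Tobias as recipient.
Exhaustivity: in June is the only setting satisfying that background.
But fact (4) also has Beatrice as agent and the cipher as thing and Tobias as recipient, with setting = in October — so the exhaustive reading fails.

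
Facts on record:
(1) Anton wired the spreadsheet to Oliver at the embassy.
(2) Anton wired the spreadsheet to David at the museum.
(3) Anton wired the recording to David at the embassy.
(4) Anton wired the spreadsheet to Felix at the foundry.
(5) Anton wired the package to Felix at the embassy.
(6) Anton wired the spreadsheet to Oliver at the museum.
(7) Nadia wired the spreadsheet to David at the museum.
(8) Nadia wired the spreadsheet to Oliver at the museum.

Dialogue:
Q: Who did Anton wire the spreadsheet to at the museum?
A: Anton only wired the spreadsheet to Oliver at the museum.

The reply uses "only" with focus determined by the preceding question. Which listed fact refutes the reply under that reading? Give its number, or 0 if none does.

The question "Who did ... to ...?" targets the recipient, so in the reply the focus falls on "Oliver".
So "only" ranges over recipients; the rest (Anton as agent and the spreadsheet as thing and at the museum as setting) is presupposed.
Fact (2) keeps Anton as agent and the spreadsheet as thing and at the museum as setting but has recipient = David; that refutes the reply.
(Fact (1) would refute a reading with focus on the setting — but that is not what the question asks.)

2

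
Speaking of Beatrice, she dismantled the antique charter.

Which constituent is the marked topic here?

The construction explicitly marks "Beatrice" as what the sentence is about — the topic.
The remainder of the clause is the comment (what is said about the topic).

Beatrice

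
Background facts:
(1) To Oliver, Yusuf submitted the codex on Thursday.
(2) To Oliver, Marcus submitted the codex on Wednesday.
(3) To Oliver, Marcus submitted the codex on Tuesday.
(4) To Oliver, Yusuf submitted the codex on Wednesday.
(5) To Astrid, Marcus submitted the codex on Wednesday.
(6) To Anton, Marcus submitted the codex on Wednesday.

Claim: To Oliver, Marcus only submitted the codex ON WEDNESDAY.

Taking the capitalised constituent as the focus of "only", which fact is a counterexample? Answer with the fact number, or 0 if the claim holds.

3

Focus (in capitals) is "on Wednesday" — the setting. "Only" excludes alternative settings while holding fixed Marcus as agent and the codex as thing and Oliver as recipient.
Fact (3) shares the background but differs in setting (on Tuesday) — a counterexample.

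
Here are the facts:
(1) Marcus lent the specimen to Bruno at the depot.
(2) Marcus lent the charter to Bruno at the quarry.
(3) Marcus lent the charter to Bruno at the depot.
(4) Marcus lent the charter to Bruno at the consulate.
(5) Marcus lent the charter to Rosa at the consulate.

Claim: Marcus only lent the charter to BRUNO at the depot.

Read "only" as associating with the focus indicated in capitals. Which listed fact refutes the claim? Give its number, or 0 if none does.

0

The capitals mark "Bruno" as focus. So "only" rules out other recipients, with the rest (same agent, thing, setting (Marcus / the charter / at the depot)) as background.
No fact matches same agent, thing, setting (Marcus / the charter / at the depot) with a different recipient — every other fact differs on at least one backgrounded slot. So no fact refutes it.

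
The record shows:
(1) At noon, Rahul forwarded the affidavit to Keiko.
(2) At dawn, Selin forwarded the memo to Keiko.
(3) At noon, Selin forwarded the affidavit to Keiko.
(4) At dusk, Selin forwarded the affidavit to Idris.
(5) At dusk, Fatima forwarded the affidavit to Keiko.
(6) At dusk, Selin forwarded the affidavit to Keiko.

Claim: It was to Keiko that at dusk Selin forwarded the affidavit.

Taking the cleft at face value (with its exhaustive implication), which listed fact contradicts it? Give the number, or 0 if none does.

4

The cleft puts "Keiko" in focus and presupposes the open proposition with same agent, thing, setting (Selin / the affidavit / at dusk).
The exhaustive reading says no other recipient fits that background.
Fact (4) shares the background but with recipient = Idris; exhaustivity is violated.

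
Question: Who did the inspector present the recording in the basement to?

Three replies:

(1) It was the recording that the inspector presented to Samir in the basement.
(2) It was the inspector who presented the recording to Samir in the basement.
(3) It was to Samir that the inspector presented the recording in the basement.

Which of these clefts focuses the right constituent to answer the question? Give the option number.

The question word "who" targets the recipient.
Option (1) clefts "the recording" — the direct object, not what was asked.
Option (2) clefts "the inspector" — the subject (agent), not what was asked.
Option (3) clefts "to Samir" — that matches what the question asks about.
So the congruent reply is (3).

3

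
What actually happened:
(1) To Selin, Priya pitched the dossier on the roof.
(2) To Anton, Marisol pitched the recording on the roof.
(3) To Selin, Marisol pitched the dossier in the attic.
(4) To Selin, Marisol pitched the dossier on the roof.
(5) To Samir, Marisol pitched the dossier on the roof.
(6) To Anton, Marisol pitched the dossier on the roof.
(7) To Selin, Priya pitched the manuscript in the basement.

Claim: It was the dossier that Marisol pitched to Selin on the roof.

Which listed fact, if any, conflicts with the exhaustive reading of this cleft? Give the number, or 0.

Focus of the cleft: "the dossier" (the thing). Presupposed background: agent = Marisol, recipient = Selin, setting = on the roof.
The exhaustive reading says no other thing fits that background.
Every other fact differs from the presupposition on some backgrounded slot, so none challenges the exhaustivity.

0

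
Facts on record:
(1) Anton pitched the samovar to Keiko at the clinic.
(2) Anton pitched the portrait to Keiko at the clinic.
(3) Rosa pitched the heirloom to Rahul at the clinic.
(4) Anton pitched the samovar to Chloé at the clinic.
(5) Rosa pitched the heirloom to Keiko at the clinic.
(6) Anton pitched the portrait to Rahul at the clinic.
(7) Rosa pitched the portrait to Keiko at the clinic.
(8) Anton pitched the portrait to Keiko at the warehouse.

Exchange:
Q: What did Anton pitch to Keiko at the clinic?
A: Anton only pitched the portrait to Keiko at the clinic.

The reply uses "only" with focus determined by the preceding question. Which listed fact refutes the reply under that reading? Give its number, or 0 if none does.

The question "What did ...?" targets the thing, so in the reply the focus falls on "the portrait".
So "only" ranges over things; the rest (Anton as agent and Keiko as recipient and at the clinic as setting) is presupposed.
Fact (1) shares the background with a different thing (the samovar) — counterexample.
(Fact (8) would refute a reading with focus on the setting — but that is not what the question asks.)

1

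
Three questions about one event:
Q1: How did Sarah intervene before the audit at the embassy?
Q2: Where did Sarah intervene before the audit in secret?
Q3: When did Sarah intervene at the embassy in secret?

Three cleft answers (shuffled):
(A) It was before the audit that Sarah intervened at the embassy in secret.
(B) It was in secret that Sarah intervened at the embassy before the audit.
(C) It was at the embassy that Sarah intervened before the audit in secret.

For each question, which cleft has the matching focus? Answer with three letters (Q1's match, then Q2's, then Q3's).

Q1 asks about the manner; cleft (B) focuses "in secret", which is the manner — so Q1 → B.
Q2 asks about the location; cleft (C) focuses "at the embassy", which is the location — so Q2 → C.
Q3 asks about the time; cleft (A) focuses "before the audit", which is the time — so Q3 → A.
Mapping: Q1→B, Q2→C, Q3→A.

BCA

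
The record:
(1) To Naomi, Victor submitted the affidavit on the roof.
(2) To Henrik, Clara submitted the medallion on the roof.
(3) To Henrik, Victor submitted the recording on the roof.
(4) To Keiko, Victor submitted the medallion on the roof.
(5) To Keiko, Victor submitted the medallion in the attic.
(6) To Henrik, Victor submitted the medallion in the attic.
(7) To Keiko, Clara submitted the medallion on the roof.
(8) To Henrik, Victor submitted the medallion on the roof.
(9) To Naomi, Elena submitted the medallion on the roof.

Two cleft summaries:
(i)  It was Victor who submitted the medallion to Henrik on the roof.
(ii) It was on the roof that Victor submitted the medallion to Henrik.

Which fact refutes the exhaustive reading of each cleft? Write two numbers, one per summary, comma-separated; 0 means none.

2, 6

(i): focus "Victor". Looking for thing = the medallion, recipient = Henrik, setting = on the roof with some other agent — fact (2) has Clara there. Refuted.
(ii): focus "on the roof". Looking for agent = Victor, thing = the medallion, recipient = Henrik with some other setting — fact (6) has in the attic there. Refuted.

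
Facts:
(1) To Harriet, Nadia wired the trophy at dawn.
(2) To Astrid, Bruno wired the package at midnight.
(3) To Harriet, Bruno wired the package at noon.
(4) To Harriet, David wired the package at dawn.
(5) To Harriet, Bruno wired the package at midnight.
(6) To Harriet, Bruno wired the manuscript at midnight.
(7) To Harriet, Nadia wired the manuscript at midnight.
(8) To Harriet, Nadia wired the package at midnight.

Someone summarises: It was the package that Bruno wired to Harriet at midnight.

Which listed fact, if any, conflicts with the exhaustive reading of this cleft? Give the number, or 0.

Focus of the cleft: "the package" (the thing). Presupposed background: agent = Bruno, recipient = Harriet, setting = at midnight.
The exhaustive reading says no other thing fits that background.
But fact (6) also has agent = Bruno, recipient = Harriet, setting = at midnight, with thing = the manuscript — so the exhaustive reading fails.

6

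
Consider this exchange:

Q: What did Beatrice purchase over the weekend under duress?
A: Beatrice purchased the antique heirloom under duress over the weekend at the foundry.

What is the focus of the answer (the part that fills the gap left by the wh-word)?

the antique heirloom

The wh-word "what" asks about the direct object.
In the answer, "Beatrice", "over the weekend" and "under duress" are given — repeated from the question.
"at the foundry" is also new, but it specifies the location, which is not what the question asks about — so it is not the focus.
The constituent filling the direct object gap is "the antique heirloom"; that is the focus.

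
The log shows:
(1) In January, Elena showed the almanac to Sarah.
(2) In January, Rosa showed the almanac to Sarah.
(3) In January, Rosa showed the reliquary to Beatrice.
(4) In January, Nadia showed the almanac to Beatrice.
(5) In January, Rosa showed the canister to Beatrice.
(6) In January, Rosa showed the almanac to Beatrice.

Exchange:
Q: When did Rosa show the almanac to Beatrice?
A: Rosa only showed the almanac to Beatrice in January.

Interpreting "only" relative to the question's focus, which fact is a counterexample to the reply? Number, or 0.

0

The question "When did ...?" targets the setting, so in the reply the focus falls on "in January".
"Only" then excludes alternative settings while the background — Rosa as agent and the almanac as thing and Beatrice as recipient — is held fixed.
No fact keeps Rosa as agent and the almanac as thing and Beatrice as recipient while changing the setting; every other fact differs on something backgrounded. The reply stands.
(Fact (2) would refute a reading with focus on the recipient — but that is not what the question asks.)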